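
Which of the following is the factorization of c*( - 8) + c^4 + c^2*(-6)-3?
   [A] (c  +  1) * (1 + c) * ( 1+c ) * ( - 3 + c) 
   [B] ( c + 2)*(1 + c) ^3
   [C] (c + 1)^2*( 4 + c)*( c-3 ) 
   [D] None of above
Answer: A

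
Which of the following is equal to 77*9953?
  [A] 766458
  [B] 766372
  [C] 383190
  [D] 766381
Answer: D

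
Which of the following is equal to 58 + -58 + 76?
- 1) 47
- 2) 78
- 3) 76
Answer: 3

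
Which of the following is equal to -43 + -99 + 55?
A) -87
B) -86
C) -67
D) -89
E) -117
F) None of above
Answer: A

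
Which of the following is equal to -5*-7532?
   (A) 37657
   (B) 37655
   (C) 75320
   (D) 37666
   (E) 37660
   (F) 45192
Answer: E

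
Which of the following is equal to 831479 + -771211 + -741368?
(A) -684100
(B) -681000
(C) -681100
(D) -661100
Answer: C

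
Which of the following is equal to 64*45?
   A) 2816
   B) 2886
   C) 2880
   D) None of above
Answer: C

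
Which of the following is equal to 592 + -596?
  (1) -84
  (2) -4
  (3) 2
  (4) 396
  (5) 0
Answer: 2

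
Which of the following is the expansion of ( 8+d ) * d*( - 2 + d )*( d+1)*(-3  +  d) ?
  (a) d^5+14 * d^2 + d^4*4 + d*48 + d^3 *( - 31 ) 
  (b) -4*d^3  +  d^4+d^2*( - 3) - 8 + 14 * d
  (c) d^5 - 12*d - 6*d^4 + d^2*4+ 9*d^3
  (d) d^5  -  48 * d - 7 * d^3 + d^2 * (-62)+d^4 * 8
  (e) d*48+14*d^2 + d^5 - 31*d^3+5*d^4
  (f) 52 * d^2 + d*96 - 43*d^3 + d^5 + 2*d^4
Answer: a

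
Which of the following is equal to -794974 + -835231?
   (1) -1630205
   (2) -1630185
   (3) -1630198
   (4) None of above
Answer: 1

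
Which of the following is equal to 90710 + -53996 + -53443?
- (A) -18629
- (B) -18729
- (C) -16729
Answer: C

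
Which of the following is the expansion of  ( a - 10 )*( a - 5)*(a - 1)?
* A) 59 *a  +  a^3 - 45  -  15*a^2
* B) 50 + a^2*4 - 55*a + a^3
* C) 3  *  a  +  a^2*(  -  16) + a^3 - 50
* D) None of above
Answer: D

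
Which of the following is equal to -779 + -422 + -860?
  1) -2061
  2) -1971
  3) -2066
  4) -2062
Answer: 1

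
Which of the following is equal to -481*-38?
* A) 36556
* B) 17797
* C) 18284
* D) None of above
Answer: D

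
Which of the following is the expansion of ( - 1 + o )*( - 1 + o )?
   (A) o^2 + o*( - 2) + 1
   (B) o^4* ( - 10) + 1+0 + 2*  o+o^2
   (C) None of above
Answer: A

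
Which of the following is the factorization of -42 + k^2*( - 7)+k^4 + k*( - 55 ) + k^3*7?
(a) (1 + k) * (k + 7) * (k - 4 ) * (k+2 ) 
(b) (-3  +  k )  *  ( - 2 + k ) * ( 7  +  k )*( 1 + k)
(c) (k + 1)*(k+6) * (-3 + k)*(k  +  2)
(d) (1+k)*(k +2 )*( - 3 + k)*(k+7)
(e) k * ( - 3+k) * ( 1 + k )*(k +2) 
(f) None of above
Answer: d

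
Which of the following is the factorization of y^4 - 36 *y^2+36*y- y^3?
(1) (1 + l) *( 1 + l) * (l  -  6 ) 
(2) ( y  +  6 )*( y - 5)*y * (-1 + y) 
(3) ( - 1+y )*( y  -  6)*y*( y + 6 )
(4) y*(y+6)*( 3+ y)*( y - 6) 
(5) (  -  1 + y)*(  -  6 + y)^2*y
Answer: 3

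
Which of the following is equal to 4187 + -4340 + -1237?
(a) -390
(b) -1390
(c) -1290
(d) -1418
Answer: b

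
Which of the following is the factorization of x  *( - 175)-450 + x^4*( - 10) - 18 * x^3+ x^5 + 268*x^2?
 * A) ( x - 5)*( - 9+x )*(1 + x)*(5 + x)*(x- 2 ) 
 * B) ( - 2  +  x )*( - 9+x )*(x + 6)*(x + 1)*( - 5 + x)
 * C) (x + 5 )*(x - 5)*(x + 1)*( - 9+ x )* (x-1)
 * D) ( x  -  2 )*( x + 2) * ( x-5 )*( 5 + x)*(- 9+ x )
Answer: A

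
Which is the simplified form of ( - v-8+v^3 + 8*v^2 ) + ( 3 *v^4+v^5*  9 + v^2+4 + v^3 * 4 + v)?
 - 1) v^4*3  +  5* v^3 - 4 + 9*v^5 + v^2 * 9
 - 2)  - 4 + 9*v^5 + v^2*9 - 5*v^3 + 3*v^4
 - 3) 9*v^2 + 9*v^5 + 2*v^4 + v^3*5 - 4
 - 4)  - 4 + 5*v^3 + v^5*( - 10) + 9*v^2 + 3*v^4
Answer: 1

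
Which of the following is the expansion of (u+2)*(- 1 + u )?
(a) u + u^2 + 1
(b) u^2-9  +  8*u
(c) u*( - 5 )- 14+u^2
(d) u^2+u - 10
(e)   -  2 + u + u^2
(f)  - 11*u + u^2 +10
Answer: e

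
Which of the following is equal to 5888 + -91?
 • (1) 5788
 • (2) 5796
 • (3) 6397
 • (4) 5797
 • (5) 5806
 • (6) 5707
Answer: 4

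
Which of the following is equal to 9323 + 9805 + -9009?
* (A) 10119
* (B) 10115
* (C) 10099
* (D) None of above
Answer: A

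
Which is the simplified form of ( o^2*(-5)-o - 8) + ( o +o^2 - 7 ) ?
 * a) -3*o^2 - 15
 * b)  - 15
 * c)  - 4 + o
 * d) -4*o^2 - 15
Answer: d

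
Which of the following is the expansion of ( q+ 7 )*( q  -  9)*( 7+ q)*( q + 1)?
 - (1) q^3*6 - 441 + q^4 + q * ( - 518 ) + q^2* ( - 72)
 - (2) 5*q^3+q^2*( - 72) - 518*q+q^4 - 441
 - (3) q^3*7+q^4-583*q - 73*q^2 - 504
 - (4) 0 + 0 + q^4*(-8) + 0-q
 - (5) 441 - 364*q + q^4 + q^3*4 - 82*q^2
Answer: 1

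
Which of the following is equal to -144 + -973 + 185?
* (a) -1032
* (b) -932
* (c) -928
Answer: b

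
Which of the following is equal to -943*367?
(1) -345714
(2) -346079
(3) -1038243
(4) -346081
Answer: 4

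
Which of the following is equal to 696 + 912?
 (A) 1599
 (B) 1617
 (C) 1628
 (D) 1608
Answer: D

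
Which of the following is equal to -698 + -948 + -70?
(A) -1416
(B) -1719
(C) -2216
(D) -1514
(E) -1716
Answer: E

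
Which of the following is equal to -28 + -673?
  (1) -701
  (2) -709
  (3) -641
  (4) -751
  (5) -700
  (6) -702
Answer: 1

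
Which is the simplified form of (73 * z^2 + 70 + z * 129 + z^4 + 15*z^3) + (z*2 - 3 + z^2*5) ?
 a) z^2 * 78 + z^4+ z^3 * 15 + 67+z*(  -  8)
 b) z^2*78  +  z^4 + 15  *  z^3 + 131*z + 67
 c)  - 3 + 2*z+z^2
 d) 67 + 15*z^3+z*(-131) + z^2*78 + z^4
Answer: b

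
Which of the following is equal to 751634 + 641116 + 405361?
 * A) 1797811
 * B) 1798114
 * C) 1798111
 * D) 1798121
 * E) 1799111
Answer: C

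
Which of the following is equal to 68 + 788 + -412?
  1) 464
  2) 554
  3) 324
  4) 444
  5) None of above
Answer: 4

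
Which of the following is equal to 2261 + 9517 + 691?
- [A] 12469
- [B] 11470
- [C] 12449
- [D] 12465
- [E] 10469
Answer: A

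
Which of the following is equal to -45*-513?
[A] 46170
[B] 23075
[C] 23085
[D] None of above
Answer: C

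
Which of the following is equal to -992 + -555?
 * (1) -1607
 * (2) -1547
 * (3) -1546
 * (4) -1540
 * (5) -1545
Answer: 2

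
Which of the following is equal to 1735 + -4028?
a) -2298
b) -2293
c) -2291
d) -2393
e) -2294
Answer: b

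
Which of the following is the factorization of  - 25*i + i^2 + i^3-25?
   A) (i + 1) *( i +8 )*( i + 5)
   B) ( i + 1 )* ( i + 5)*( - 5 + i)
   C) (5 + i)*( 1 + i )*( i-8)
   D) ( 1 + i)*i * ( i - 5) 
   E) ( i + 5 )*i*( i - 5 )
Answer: B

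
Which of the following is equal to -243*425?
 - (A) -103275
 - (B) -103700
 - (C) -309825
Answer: A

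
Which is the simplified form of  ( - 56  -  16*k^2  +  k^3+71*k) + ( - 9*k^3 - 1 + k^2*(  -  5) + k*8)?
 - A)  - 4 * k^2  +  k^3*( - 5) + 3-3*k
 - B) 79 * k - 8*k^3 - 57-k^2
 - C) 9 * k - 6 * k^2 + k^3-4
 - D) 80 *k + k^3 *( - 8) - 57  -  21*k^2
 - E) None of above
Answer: E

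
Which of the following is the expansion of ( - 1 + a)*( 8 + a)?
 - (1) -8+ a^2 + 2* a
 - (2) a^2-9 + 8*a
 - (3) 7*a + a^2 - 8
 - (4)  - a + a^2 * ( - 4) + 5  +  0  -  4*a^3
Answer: 3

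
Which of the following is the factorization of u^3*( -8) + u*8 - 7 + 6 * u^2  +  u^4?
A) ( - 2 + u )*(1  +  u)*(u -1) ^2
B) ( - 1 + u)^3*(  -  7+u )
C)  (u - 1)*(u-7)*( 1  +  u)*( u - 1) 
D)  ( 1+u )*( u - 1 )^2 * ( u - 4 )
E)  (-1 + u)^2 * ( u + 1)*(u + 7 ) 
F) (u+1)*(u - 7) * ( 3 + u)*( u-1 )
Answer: C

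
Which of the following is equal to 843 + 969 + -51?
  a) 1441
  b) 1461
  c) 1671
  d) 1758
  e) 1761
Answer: e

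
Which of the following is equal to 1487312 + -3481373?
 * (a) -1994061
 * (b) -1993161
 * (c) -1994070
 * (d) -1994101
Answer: a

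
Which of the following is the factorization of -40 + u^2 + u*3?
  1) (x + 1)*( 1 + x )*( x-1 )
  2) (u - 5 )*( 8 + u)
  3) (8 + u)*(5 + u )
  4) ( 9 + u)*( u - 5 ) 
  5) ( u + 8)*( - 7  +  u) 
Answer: 2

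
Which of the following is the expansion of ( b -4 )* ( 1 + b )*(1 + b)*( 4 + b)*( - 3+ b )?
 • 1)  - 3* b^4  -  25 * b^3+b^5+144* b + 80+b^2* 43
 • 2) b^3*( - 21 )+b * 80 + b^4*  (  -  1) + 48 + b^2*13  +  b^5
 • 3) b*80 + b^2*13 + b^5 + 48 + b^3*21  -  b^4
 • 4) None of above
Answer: 2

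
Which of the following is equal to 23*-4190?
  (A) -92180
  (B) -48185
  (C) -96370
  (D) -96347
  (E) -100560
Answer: C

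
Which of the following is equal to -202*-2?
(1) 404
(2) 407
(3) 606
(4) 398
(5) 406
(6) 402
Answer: 1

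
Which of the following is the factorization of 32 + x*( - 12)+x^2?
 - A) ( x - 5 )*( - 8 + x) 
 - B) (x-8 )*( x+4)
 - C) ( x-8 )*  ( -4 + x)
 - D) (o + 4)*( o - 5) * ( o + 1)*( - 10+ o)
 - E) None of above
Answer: C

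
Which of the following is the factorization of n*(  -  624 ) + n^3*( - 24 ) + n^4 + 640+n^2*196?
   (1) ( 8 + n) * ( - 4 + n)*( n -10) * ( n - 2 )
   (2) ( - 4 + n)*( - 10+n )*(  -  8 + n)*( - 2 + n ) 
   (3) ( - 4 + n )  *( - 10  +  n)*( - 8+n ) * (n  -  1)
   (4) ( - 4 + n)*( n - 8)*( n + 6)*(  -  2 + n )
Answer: 2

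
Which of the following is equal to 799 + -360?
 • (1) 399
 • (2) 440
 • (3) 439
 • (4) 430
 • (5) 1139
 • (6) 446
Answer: 3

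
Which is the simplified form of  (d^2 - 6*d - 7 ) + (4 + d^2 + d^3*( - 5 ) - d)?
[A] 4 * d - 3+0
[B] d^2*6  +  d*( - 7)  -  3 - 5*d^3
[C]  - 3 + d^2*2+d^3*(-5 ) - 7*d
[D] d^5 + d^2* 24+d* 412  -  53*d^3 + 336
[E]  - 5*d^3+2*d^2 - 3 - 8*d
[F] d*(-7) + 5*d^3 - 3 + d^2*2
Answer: C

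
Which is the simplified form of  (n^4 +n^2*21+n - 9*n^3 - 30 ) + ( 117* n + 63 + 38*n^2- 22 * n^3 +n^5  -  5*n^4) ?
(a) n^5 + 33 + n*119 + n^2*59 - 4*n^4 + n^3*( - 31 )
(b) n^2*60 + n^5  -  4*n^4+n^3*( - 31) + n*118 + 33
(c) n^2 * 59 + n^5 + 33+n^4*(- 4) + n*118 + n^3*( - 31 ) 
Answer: c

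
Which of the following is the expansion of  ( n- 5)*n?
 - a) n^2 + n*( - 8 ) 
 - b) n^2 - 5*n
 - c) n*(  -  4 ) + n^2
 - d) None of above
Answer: b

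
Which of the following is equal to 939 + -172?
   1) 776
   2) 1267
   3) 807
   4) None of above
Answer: 4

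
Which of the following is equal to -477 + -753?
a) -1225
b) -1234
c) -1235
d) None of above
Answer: d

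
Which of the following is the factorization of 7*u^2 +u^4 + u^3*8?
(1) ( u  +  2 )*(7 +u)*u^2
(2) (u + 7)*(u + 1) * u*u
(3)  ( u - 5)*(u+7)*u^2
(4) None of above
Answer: 2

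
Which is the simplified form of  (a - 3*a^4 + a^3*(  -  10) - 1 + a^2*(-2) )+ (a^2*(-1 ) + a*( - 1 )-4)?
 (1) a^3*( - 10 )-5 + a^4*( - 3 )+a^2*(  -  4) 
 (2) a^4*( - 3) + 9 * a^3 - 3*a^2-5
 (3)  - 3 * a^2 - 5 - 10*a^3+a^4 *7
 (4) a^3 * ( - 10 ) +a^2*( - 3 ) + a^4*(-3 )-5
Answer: 4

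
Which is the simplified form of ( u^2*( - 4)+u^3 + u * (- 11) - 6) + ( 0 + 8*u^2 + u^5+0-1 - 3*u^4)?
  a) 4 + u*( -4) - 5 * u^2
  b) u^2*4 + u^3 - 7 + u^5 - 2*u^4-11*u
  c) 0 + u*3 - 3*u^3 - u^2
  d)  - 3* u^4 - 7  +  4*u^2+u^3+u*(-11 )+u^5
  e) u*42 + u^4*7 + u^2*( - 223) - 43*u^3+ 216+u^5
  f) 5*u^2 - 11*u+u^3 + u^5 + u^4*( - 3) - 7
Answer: d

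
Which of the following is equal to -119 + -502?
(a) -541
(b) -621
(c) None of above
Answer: b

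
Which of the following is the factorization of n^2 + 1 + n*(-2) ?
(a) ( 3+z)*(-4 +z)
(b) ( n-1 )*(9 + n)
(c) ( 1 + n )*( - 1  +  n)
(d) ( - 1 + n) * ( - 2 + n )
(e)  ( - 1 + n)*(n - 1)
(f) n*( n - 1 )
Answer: e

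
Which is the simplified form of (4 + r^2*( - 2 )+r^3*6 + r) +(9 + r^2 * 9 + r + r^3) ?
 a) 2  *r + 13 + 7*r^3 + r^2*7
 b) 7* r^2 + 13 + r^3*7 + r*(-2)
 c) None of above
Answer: a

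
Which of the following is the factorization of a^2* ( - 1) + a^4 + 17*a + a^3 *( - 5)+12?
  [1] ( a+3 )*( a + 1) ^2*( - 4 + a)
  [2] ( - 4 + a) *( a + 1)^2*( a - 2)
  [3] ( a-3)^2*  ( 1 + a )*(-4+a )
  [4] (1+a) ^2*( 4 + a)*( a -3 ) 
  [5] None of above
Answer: 5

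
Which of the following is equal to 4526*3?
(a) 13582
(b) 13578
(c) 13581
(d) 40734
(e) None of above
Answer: b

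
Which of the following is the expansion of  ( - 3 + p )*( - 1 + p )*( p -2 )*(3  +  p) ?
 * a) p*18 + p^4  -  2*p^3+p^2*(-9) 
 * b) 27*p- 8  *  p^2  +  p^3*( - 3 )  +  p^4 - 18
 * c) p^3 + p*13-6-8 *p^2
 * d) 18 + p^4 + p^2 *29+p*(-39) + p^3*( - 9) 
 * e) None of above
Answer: e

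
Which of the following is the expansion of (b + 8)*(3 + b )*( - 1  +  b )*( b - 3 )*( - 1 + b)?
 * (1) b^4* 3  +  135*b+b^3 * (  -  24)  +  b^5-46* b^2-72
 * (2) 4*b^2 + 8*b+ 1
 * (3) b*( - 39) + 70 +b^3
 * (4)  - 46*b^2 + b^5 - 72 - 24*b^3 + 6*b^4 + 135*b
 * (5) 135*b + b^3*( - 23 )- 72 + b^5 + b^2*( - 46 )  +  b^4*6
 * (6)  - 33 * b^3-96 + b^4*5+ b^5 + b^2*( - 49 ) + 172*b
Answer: 4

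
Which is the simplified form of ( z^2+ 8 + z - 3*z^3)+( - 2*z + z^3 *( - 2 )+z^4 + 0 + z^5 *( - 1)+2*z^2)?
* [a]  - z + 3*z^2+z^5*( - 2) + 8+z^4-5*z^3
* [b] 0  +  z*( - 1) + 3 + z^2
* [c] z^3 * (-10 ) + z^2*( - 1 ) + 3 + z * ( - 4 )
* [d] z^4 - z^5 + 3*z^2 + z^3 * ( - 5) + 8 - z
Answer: d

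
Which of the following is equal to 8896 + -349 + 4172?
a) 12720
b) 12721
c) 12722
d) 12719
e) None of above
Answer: d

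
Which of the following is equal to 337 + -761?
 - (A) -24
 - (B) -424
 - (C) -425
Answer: B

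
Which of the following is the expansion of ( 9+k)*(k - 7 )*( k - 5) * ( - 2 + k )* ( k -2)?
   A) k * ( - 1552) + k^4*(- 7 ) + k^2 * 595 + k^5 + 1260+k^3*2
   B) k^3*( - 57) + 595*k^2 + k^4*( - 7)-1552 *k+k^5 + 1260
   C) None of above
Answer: B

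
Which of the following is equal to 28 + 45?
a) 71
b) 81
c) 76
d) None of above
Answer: d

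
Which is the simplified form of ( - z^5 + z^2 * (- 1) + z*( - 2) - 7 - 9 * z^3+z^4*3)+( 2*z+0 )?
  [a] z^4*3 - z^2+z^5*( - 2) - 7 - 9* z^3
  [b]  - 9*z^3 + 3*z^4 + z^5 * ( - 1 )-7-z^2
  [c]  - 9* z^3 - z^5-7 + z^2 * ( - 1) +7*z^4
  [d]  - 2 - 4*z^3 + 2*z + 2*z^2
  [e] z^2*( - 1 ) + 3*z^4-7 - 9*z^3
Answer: b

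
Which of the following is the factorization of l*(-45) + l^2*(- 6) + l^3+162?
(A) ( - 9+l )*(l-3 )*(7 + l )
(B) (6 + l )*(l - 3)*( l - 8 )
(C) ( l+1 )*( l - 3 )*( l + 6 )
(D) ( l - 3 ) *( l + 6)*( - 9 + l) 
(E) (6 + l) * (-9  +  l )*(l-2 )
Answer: D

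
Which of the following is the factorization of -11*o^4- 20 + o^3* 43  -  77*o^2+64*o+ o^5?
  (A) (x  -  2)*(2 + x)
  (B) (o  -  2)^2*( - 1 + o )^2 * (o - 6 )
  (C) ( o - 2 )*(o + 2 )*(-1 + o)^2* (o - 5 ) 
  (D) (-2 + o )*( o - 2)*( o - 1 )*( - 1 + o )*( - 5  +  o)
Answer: D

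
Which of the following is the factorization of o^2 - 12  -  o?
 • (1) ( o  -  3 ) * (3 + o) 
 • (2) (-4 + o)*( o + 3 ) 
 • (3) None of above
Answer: 2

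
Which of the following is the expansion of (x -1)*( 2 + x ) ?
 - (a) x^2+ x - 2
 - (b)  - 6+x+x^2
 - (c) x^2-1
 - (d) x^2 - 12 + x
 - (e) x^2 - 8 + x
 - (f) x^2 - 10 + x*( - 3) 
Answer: a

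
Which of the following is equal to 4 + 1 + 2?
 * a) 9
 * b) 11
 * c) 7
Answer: c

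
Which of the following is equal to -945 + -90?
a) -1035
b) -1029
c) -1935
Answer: a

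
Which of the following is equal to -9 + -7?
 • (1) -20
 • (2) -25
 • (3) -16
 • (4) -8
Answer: 3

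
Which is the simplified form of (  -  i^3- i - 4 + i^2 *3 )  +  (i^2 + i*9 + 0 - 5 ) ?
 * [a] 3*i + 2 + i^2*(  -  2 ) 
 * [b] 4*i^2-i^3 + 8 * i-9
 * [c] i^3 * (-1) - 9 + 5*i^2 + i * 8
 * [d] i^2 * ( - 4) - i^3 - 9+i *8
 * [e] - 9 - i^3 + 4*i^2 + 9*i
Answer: b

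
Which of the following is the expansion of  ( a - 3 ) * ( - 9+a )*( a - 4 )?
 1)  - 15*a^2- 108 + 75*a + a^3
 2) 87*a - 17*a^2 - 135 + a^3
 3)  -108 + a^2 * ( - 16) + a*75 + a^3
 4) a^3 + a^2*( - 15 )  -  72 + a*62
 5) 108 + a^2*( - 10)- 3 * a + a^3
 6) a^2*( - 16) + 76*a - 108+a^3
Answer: 3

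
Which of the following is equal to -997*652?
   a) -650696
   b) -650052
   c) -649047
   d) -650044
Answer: d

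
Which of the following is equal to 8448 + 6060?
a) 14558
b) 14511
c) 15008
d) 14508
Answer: d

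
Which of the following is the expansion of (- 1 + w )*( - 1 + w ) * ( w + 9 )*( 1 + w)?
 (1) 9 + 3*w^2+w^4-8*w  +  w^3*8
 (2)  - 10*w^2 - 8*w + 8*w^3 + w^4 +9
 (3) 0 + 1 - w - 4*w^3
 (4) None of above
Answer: 2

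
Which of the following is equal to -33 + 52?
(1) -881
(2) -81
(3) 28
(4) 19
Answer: 4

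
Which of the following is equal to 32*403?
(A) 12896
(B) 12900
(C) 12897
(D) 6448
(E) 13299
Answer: A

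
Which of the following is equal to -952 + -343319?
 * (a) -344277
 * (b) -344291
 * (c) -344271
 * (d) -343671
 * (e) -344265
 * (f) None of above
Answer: c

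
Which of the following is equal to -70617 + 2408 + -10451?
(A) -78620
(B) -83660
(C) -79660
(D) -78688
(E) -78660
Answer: E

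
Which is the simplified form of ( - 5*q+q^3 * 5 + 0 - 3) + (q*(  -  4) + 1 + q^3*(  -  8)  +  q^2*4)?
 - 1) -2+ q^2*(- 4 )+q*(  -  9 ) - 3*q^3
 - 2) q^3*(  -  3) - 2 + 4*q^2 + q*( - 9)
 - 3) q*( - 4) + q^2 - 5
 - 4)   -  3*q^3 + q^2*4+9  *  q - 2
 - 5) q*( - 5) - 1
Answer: 2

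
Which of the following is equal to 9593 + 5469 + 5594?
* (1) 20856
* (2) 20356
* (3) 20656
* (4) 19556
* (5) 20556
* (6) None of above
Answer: 3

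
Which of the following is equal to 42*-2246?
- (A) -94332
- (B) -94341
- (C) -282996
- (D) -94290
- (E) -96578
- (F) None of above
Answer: A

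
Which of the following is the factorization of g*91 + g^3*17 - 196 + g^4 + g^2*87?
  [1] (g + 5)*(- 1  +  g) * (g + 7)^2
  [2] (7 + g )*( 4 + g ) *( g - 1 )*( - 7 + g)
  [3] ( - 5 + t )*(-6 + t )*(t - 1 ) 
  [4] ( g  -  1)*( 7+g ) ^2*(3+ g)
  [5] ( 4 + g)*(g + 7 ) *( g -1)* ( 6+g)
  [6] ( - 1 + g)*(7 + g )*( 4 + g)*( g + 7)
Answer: 6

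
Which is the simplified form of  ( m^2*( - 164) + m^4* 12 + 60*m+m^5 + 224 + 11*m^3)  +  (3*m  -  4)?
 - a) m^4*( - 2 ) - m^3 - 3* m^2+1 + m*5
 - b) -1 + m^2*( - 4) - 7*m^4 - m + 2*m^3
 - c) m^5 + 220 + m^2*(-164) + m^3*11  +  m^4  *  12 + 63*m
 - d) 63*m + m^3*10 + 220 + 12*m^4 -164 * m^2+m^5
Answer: c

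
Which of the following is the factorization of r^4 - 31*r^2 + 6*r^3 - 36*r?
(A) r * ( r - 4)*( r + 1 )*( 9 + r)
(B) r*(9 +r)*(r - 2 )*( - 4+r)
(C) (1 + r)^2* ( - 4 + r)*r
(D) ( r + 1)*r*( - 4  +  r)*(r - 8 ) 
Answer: A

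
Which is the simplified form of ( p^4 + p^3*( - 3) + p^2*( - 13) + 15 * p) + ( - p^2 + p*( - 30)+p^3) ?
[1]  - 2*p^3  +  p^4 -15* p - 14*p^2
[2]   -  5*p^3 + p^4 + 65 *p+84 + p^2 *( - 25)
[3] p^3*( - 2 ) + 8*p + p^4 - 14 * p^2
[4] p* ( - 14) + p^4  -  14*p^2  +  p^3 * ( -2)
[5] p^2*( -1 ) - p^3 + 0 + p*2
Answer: 1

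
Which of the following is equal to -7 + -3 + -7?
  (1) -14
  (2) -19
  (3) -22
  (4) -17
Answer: 4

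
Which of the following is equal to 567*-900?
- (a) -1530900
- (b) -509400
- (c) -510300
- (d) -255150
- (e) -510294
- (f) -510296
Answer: c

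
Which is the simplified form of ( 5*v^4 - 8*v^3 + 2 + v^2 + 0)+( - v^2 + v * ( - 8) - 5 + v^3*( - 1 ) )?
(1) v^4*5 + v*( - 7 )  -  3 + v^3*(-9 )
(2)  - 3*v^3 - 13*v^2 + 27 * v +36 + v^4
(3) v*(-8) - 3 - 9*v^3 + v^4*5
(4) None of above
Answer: 3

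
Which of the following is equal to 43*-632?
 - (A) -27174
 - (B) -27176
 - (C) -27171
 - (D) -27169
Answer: B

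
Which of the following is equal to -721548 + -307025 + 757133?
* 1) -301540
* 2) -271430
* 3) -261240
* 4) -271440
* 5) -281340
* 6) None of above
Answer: 4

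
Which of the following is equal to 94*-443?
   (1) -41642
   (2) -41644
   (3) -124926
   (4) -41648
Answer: 1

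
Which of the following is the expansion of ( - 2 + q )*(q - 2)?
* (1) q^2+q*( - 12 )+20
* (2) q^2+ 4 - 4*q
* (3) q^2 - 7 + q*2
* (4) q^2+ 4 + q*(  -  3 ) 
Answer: 2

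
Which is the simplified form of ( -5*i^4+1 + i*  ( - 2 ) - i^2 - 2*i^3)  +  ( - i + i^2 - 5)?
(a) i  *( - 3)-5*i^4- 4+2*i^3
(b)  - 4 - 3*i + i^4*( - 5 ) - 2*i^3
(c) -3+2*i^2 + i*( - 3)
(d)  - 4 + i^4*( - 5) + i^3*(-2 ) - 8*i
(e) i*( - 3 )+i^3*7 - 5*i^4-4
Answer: b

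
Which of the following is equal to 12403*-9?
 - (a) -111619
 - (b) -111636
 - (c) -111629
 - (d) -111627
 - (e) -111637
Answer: d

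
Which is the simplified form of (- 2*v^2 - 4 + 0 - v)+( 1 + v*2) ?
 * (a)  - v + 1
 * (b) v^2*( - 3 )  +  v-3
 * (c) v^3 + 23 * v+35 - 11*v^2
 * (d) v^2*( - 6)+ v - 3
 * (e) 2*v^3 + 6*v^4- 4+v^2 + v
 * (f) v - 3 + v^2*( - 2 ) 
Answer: f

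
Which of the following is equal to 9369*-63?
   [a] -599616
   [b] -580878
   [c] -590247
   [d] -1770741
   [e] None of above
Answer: c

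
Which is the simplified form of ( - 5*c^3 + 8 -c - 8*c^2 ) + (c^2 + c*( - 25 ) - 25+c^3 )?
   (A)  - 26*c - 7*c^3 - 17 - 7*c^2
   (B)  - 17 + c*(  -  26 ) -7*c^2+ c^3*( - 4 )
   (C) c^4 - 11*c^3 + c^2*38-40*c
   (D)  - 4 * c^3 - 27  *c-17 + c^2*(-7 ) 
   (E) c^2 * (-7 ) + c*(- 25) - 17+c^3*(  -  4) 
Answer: B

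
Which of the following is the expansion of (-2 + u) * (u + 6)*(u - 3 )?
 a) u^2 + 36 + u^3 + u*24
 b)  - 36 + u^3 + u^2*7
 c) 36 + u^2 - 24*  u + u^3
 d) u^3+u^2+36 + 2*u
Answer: c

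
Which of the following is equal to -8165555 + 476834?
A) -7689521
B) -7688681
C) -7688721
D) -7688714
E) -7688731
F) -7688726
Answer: C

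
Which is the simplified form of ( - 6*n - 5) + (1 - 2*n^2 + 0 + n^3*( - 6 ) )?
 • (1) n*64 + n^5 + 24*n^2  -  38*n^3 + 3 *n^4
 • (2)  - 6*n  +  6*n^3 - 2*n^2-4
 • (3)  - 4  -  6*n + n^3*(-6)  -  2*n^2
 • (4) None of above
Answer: 3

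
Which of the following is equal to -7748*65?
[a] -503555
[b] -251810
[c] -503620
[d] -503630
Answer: c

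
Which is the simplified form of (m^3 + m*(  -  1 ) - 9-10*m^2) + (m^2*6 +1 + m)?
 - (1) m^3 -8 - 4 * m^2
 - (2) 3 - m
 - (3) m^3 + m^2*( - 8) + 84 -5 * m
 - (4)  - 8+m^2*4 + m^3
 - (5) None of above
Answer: 1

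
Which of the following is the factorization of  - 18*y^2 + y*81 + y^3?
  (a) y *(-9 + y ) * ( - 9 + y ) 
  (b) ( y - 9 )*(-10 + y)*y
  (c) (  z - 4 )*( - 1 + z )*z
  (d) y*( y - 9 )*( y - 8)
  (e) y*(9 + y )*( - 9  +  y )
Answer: a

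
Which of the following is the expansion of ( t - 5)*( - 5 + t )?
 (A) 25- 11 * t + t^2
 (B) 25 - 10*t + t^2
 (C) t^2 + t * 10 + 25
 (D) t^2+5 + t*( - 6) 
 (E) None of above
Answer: B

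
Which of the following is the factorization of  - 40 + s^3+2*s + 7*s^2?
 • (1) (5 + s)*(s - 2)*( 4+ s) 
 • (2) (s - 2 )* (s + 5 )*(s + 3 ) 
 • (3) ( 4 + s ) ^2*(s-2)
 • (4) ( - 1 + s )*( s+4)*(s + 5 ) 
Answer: 1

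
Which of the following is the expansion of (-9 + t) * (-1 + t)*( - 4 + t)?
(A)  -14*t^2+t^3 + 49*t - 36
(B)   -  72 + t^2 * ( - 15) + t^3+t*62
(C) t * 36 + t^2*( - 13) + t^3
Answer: A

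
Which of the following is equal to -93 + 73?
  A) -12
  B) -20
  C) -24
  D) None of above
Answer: B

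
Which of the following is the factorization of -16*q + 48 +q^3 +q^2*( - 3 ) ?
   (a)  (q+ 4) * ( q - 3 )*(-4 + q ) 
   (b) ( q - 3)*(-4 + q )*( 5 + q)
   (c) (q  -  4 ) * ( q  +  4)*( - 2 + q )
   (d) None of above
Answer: a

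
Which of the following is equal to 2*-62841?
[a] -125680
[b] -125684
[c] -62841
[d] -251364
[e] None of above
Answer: e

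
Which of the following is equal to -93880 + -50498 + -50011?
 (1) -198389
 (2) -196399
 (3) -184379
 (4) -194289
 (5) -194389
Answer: 5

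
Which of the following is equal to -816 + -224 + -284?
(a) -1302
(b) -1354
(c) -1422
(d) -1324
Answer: d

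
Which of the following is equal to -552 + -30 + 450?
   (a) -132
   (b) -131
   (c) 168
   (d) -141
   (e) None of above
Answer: a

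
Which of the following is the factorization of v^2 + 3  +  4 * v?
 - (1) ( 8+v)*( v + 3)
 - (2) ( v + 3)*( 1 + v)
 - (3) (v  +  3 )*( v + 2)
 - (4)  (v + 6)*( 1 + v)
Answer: 2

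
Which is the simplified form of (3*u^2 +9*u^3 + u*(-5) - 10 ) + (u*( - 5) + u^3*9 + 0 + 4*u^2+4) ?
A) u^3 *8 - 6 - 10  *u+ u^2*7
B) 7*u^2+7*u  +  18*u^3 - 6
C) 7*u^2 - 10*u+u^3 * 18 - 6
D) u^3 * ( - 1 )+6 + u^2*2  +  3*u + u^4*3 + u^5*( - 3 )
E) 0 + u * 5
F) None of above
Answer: C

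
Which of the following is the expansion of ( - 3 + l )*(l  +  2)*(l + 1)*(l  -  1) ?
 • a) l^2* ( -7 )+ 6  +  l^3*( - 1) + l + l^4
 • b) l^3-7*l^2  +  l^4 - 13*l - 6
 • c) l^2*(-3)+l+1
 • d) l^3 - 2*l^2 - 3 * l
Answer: a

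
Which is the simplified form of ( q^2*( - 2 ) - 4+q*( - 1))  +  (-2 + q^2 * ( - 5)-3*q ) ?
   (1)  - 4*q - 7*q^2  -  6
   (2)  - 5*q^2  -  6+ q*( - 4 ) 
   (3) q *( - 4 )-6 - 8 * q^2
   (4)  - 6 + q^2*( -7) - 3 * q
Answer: 1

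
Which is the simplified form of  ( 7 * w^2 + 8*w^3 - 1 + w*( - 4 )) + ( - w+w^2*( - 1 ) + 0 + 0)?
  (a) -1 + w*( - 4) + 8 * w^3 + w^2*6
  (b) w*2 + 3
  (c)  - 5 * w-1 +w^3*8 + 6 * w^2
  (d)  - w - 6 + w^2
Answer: c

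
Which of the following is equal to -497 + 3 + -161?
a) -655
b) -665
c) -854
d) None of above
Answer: a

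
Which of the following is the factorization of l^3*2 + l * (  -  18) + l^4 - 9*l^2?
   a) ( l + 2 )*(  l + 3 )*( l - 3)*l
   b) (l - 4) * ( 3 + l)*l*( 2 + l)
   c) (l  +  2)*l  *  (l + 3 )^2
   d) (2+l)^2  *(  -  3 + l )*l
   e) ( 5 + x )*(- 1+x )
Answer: a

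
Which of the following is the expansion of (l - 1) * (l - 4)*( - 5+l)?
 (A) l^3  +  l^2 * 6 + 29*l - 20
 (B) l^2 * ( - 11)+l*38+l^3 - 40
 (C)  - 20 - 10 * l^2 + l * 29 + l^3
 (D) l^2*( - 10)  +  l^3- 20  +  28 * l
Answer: C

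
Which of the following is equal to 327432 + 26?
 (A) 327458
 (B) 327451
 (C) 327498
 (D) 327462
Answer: A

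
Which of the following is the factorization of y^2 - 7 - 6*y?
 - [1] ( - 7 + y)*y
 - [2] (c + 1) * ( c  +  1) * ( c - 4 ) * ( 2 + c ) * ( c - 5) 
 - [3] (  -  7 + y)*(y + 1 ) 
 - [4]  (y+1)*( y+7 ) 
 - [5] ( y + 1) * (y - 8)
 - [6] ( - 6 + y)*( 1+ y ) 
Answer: 3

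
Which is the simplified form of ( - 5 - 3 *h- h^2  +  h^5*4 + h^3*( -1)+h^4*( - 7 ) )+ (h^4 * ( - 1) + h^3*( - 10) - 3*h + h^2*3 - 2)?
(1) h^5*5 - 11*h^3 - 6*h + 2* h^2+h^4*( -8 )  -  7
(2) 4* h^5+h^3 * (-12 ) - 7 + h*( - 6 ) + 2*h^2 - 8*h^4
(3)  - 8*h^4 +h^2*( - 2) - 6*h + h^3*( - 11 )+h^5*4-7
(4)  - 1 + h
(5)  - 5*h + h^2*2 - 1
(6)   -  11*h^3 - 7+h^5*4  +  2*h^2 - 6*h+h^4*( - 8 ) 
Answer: 6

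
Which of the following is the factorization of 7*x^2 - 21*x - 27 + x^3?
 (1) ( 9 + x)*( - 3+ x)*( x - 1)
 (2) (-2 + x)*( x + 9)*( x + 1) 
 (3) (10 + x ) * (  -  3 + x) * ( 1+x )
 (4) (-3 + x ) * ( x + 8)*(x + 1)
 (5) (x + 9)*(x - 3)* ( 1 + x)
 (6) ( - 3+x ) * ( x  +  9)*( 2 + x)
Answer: 5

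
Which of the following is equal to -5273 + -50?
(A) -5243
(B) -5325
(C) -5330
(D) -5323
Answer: D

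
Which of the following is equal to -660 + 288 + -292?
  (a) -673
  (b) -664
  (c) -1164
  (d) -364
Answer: b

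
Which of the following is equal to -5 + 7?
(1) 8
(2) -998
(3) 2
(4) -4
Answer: 3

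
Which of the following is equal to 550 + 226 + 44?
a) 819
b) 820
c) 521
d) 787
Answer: b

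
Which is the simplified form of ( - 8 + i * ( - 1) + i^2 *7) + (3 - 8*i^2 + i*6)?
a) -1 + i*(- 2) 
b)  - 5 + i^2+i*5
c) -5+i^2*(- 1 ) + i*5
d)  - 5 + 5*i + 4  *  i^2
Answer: c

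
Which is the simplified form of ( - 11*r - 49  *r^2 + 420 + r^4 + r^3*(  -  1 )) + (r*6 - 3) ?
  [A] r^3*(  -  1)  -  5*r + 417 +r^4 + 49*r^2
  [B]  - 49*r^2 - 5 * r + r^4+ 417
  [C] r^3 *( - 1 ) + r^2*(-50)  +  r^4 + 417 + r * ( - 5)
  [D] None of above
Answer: D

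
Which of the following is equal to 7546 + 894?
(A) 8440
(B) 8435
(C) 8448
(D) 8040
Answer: A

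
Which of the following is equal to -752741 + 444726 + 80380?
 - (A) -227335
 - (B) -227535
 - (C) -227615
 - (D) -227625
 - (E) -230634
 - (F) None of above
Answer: F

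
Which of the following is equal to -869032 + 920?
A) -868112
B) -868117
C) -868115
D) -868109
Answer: A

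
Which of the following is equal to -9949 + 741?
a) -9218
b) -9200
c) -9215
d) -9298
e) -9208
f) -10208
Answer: e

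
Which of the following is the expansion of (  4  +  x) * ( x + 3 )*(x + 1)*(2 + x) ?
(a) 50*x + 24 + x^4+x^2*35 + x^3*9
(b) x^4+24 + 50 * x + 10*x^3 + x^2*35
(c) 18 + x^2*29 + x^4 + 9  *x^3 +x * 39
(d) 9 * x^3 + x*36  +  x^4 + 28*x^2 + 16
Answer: b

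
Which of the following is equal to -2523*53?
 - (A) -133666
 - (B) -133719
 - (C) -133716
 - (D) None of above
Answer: B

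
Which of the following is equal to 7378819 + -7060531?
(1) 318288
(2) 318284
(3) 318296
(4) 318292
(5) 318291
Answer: 1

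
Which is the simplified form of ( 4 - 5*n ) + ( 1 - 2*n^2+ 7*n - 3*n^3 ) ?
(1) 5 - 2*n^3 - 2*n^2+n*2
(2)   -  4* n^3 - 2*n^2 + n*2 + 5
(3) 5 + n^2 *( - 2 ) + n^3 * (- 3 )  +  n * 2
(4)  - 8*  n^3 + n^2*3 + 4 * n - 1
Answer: 3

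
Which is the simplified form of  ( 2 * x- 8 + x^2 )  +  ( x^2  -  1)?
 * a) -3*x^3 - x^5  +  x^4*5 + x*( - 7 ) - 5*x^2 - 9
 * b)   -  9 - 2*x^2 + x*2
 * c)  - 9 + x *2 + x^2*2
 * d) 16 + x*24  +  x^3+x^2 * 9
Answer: c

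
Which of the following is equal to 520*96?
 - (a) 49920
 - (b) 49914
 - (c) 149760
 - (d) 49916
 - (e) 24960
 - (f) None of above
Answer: a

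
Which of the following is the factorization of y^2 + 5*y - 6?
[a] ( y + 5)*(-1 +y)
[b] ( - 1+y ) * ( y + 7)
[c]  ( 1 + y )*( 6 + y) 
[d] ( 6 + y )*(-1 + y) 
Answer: d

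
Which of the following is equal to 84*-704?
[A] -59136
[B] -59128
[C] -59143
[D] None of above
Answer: A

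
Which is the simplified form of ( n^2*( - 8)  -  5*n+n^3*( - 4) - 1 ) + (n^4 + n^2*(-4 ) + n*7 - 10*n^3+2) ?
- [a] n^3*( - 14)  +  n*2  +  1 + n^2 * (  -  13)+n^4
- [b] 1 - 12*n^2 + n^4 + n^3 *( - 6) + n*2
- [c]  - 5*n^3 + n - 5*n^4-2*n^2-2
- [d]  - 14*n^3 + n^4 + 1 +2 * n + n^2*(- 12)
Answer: d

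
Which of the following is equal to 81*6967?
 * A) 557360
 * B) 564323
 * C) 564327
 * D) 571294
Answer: C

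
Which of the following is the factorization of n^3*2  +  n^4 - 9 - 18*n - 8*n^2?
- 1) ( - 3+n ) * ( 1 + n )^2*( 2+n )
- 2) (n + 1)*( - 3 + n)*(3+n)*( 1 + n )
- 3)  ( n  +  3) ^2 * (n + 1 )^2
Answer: 2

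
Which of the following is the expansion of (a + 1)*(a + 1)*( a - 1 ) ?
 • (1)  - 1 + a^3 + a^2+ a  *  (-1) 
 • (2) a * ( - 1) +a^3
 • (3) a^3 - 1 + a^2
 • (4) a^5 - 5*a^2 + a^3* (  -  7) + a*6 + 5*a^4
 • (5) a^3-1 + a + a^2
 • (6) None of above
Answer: 1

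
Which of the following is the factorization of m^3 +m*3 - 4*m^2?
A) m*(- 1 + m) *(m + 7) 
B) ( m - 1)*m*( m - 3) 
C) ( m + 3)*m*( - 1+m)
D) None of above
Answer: B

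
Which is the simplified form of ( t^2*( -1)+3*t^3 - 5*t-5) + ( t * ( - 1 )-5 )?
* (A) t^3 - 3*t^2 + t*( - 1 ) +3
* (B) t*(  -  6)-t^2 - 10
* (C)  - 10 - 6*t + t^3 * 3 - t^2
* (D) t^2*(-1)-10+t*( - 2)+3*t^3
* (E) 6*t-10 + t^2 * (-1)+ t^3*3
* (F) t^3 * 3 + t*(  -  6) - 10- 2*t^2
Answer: C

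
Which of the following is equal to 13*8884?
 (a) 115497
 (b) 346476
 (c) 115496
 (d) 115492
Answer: d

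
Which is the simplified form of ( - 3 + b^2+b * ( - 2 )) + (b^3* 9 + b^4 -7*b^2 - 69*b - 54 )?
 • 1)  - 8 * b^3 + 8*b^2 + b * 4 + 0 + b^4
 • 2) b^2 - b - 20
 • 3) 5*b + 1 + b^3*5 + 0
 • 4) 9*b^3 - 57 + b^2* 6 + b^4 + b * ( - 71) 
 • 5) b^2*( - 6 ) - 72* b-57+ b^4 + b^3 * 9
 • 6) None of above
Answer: 6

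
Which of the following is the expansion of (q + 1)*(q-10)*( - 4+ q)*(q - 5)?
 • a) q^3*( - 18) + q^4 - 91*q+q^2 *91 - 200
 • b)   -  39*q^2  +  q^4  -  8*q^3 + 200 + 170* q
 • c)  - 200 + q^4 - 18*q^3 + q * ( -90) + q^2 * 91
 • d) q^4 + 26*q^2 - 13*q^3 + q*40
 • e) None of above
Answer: c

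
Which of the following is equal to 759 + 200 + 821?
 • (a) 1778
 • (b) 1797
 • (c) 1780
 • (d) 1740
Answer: c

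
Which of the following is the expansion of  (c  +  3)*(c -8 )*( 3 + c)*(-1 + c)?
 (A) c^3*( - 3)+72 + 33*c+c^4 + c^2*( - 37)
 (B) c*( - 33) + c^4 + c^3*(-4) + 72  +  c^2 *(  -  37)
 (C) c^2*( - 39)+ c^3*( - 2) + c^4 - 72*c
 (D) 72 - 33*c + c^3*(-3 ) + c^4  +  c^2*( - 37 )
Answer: D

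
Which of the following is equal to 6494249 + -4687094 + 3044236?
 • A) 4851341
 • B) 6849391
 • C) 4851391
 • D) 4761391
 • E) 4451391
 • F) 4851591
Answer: C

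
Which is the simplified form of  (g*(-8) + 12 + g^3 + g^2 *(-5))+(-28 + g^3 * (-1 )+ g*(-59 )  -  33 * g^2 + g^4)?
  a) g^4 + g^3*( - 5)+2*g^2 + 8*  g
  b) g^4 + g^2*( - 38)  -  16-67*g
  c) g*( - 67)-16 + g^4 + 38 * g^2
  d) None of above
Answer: b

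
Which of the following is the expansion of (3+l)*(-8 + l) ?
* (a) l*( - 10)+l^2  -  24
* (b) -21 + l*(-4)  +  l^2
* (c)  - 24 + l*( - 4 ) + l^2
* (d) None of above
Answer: d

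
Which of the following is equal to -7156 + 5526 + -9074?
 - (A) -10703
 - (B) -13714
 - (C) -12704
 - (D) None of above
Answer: D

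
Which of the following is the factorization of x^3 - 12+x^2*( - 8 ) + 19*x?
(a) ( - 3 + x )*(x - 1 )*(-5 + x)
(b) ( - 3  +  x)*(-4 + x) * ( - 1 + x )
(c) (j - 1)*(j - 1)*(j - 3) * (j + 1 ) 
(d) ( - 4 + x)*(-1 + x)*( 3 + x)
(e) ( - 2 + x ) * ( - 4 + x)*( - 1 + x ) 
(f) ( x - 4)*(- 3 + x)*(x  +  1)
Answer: b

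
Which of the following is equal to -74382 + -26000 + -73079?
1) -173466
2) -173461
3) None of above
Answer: 2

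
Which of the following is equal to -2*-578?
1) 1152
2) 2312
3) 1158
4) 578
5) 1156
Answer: 5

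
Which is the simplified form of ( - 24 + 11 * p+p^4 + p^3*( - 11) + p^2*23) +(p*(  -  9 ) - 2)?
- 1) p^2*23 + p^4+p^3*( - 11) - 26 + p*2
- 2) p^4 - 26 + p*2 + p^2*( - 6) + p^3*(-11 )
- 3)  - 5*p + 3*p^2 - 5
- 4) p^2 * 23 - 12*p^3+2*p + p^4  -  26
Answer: 1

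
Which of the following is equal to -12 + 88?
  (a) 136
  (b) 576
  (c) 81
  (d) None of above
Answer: d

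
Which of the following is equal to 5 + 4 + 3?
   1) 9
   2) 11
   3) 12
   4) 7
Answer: 3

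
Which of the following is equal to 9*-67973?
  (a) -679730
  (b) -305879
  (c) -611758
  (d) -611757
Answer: d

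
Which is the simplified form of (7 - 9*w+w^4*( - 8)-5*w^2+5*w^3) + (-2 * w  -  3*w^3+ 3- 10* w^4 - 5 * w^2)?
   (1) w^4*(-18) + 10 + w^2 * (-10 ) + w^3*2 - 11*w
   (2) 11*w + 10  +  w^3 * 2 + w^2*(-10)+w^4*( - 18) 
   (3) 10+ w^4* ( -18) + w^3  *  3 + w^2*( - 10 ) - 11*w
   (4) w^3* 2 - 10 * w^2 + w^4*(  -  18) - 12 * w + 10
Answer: 1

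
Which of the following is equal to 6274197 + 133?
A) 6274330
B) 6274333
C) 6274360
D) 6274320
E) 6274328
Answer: A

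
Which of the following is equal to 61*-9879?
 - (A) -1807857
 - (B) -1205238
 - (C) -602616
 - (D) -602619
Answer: D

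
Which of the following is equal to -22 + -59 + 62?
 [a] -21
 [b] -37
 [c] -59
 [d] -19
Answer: d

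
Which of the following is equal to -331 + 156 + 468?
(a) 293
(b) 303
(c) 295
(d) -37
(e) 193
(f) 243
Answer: a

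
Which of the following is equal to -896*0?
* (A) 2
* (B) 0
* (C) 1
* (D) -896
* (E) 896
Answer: B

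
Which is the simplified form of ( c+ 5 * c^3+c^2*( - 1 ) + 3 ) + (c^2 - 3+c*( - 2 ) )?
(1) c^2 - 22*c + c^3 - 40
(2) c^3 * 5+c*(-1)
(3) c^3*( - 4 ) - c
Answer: 2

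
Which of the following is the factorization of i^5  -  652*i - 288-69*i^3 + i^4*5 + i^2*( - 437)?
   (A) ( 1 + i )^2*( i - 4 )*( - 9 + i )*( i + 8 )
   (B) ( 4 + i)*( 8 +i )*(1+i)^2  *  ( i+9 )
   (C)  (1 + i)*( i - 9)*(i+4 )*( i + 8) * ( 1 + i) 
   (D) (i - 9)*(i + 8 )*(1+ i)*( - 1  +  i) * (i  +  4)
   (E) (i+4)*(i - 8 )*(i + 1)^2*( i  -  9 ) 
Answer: C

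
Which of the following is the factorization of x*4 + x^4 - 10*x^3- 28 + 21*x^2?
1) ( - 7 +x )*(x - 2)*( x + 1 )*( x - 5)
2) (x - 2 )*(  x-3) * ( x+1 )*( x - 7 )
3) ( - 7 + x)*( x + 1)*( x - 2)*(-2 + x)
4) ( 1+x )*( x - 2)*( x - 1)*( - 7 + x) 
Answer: 3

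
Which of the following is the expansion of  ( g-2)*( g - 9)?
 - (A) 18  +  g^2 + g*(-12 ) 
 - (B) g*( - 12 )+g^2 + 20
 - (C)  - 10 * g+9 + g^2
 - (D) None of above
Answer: D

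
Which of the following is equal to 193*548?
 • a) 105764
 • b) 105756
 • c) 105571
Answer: a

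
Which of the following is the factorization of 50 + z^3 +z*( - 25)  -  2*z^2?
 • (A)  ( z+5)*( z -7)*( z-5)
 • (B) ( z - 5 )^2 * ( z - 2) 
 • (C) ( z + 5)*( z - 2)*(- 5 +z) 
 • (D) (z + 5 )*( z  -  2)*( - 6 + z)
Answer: C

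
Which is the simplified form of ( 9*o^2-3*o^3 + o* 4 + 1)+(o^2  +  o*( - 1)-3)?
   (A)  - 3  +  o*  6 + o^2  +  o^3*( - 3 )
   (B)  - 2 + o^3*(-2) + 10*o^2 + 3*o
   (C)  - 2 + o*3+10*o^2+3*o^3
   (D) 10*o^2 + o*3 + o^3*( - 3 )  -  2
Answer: D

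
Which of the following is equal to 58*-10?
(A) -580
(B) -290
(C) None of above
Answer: A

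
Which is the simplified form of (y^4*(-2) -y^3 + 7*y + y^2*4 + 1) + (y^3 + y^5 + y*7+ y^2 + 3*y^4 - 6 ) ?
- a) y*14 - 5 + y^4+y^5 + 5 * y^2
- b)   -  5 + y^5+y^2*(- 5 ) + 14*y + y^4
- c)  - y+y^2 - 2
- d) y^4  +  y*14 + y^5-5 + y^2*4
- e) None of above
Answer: a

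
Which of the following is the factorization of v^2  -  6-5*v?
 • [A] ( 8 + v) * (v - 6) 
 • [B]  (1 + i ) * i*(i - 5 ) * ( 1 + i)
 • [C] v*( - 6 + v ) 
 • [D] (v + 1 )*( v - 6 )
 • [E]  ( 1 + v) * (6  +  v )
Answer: D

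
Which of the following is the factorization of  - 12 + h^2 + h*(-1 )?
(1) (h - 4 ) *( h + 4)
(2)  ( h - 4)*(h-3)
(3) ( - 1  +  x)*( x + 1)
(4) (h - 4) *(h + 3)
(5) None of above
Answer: 4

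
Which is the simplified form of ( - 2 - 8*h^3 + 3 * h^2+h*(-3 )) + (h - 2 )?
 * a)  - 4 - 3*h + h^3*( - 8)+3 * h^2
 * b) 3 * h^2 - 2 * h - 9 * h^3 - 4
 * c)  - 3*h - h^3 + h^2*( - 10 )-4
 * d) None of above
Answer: d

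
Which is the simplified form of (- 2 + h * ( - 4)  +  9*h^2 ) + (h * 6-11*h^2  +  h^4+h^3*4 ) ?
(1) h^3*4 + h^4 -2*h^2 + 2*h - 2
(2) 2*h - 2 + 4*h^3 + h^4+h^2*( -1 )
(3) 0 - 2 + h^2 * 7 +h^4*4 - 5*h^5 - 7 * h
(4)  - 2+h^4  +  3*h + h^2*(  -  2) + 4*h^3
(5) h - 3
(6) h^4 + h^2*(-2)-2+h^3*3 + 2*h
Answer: 1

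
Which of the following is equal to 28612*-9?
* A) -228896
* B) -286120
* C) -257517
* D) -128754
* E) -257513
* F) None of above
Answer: F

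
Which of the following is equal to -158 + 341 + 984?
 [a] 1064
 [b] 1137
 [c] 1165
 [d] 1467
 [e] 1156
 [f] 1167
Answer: f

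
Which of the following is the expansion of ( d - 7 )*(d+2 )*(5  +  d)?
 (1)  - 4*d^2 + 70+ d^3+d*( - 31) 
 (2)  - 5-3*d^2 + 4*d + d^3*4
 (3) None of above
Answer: 3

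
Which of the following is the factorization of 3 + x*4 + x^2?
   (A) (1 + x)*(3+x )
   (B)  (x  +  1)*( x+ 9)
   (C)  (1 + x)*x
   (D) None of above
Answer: A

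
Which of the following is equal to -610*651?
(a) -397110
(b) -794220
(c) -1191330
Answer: a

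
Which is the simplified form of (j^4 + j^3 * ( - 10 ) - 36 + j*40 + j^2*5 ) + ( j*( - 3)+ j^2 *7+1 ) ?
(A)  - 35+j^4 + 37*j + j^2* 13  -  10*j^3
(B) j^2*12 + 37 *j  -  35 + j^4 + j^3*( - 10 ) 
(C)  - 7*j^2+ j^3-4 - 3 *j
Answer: B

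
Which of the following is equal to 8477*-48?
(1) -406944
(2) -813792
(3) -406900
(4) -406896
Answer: 4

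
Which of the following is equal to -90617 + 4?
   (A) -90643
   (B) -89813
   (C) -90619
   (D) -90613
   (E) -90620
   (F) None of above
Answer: D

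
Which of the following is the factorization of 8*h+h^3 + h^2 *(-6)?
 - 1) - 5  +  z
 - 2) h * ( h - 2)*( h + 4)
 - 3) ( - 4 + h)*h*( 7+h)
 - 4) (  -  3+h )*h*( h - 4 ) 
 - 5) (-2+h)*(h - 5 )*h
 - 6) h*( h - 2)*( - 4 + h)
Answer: 6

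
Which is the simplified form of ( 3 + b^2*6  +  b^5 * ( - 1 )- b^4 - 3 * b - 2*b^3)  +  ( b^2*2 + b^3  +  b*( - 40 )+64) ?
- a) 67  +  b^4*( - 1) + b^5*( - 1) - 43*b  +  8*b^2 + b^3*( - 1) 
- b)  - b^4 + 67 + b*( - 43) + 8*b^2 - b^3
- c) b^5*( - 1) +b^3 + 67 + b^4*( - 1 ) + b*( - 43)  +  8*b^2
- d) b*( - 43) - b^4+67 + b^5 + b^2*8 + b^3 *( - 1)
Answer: a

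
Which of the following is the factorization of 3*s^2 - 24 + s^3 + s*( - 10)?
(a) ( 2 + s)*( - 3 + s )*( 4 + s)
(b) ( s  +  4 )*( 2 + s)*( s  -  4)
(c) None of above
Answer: a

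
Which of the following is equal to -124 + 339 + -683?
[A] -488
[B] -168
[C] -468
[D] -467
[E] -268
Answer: C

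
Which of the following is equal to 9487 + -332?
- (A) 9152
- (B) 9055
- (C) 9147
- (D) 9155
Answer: D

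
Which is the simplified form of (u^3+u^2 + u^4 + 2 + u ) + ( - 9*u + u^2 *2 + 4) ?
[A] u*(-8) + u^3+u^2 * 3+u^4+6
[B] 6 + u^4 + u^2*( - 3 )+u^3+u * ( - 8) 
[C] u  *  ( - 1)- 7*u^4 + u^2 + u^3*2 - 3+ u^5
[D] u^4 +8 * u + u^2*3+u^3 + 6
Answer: A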